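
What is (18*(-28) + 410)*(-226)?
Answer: 21244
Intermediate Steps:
(18*(-28) + 410)*(-226) = (-504 + 410)*(-226) = -94*(-226) = 21244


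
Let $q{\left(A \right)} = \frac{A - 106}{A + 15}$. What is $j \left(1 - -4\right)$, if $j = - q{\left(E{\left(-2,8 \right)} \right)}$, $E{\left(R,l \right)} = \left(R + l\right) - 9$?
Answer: $\frac{545}{12} \approx 45.417$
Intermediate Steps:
$E{\left(R,l \right)} = -9 + R + l$
$q{\left(A \right)} = \frac{-106 + A}{15 + A}$
$j = \frac{109}{12}$ ($j = - \frac{-106 - 3}{15 - 3} = - \frac{-109}{12} = \left(-1\right) \left(- \frac{109}{12}\right) = \frac{109}{12} \approx 9.0833$)
$j \left(1 - -4\right) = \frac{109 \left(1 - -4\right)}{12} = \frac{109 \left(1 + 4\right)}{12} = \frac{109}{12} \cdot 5 = \frac{545}{12}$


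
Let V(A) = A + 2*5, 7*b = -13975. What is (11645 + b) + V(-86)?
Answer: 67008/7 ≈ 9572.6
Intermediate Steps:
b = -13975/7 (b = (1/7)*(-13975) = -13975/7 ≈ -1996.4)
V(A) = 10 + A (V(A) = A + 10 = 10 + A)
(11645 + b) + V(-86) = (11645 - 13975/7) + (10 - 86) = 67540/7 - 76 = 67008/7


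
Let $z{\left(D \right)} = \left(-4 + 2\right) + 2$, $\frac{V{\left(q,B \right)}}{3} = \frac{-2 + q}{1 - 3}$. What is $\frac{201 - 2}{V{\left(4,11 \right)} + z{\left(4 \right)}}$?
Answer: $- \frac{199}{3} \approx -66.333$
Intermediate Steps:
$V{\left(q,B \right)} = 3 - \frac{3 q}{2}$ ($V{\left(q,B \right)} = 3 \frac{-2 + q}{1 - 3} = 3 \frac{-2 + q}{-2} = 3 \left(-2 + q\right) \left(- \frac{1}{2}\right) = 3 \left(1 - \frac{q}{2}\right) = 3 - \frac{3 q}{2}$)
$z{\left(D \right)} = 0$ ($z{\left(D \right)} = -2 + 2 = 0$)
$\frac{201 - 2}{V{\left(4,11 \right)} + z{\left(4 \right)}} = \frac{201 - 2}{\left(3 - 6\right) + 0} = \frac{199}{\left(3 - 6\right) + 0} = \frac{199}{-3 + 0} = \frac{199}{-3} = 199 \left(- \frac{1}{3}\right) = - \frac{199}{3}$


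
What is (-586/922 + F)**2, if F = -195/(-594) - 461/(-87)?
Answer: 174582444091225/7006937231844 ≈ 24.916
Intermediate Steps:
F = 32311/5742 (F = -195*(-1/594) - 461*(-1/87) = 65/198 + 461/87 = 32311/5742 ≈ 5.6271)
(-586/922 + F)**2 = (-586/922 + 32311/5742)**2 = (-586*1/922 + 32311/5742)**2 = (-293/461 + 32311/5742)**2 = (13212965/2647062)**2 = 174582444091225/7006937231844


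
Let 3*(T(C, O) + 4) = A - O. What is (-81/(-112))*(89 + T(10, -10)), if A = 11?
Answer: 1863/28 ≈ 66.536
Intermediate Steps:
T(C, O) = -⅓ - O/3 (T(C, O) = -4 + (11 - O)/3 = -4 + (11/3 - O/3) = -⅓ - O/3)
(-81/(-112))*(89 + T(10, -10)) = (-81/(-112))*(89 + (-⅓ - ⅓*(-10))) = (-81*(-1/112))*(89 + (-⅓ + 10/3)) = 81*(89 + 3)/112 = (81/112)*92 = 1863/28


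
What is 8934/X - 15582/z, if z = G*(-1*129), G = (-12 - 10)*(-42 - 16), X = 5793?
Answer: 86713259/52975054 ≈ 1.6369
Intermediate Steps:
G = 1276 (G = -22*(-58) = 1276)
z = -164604 (z = 1276*(-1*129) = 1276*(-129) = -164604)
8934/X - 15582/z = 8934/5793 - 15582/(-164604) = 8934*(1/5793) - 15582*(-1/164604) = 2978/1931 + 2597/27434 = 86713259/52975054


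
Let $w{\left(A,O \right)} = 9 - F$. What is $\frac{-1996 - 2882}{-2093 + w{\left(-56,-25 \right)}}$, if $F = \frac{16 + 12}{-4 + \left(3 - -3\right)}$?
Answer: $\frac{2439}{1049} \approx 2.3251$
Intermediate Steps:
$F = 14$ ($F = \frac{28}{-4 + \left(3 + 3\right)} = \frac{28}{-4 + 6} = \frac{28}{2} = 28 \cdot \frac{1}{2} = 14$)
$w{\left(A,O \right)} = -5$ ($w{\left(A,O \right)} = 9 - 14 = -5$)
$\frac{-1996 - 2882}{-2093 + w{\left(-56,-25 \right)}} = \frac{-1996 - 2882}{-2093 - 5} = - \frac{4878}{-2098} = \left(-4878\right) \left(- \frac{1}{2098}\right) = \frac{2439}{1049}$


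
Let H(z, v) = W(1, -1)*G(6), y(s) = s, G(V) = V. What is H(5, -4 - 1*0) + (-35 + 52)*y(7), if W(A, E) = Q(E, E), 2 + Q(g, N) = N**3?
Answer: 101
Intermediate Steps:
Q(g, N) = -2 + N**3
W(A, E) = -2 + E**3
H(z, v) = -18 (H(z, v) = (-2 + (-1)**3)*6 = (-2 - 1)*6 = -3*6 = -18)
H(5, -4 - 1*0) + (-35 + 52)*y(7) = -18 + (-35 + 52)*7 = -18 + 17*7 = -18 + 119 = 101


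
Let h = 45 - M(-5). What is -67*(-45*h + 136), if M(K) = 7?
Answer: 105458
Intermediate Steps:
h = 38 (h = 45 - 1*7 = 45 - 7 = 38)
-67*(-45*h + 136) = -67*(-45*38 + 136) = -67*(-1710 + 136) = -67*(-1574) = 105458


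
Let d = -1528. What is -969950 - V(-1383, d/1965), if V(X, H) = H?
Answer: -1905950222/1965 ≈ -9.6995e+5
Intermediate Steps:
-969950 - V(-1383, d/1965) = -969950 - (-1528)/1965 = -969950 - 1*(-1528/1965) = -969950 + 1528/1965 = -1905950222/1965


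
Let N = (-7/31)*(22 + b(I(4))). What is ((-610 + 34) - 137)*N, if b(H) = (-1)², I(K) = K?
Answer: 3703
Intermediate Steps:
b(H) = 1
N = -161/31 (N = (-7/31)*(22 + 1) = -7*1/31*23 = -7/31*23 = -161/31 ≈ -5.1936)
((-610 + 34) - 137)*N = ((-610 + 34) - 137)*(-161/31) = (-576 - 137)*(-161/31) = -713*(-161/31) = 3703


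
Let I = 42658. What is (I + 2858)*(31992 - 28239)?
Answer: 170821548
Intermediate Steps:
(I + 2858)*(31992 - 28239) = (42658 + 2858)*(31992 - 28239) = 45516*3753 = 170821548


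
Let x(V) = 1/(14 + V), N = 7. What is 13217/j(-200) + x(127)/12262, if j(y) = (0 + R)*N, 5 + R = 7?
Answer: 5712856607/6051297 ≈ 944.07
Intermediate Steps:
R = 2 (R = -5 + 7 = 2)
j(y) = 14 (j(y) = (0 + 2)*7 = 2*7 = 14)
13217/j(-200) + x(127)/12262 = 13217/14 + 1/((14 + 127)*12262) = 13217*(1/14) + (1/12262)/141 = 13217/14 + (1/141)*(1/12262) = 13217/14 + 1/1728942 = 5712856607/6051297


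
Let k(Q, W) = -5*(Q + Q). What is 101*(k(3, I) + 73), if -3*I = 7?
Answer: 4343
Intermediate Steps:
I = -7/3 (I = -1/3*7 = -7/3 ≈ -2.3333)
k(Q, W) = -10*Q
101*(k(3, I) + 73) = 101*(-10*3 + 73) = 101*(-30 + 73) = 101*43 = 4343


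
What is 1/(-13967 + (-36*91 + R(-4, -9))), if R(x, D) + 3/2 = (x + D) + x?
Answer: -2/34523 ≈ -5.7932e-5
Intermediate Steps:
R(x, D) = -3/2 + D + 2*x (R(x, D) = -3/2 + ((x + D) + x) = -3/2 + ((D + x) + x) = -3/2 + (D + 2*x) = -3/2 + D + 2*x)
1/(-13967 + (-36*91 + R(-4, -9))) = 1/(-13967 + (-36*91 + (-3/2 - 9 + 2*(-4)))) = 1/(-13967 + (-3276 + (-3/2 - 9 - 8))) = 1/(-13967 + (-3276 - 37/2)) = 1/(-13967 - 6589/2) = 1/(-34523/2) = -2/34523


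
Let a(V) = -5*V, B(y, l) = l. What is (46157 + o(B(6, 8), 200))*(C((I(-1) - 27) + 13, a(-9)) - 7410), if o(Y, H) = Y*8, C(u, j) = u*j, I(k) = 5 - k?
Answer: -359137170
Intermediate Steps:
C(u, j) = j*u
o(Y, H) = 8*Y
(46157 + o(B(6, 8), 200))*(C((I(-1) - 27) + 13, a(-9)) - 7410) = (46157 + 8*8)*((-5*(-9))*(((5 - 1*(-1)) - 27) + 13) - 7410) = (46157 + 64)*(45*(((5 + 1) - 27) + 13) - 7410) = 46221*(45*((6 - 27) + 13) - 7410) = 46221*(45*(-21 + 13) - 7410) = 46221*(45*(-8) - 7410) = 46221*(-360 - 7410) = 46221*(-7770) = -359137170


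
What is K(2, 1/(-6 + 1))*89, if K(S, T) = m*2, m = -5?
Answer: -890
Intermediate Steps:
K(S, T) = -10 (K(S, T) = -5*2 = -10)
K(2, 1/(-6 + 1))*89 = -10*89 = -890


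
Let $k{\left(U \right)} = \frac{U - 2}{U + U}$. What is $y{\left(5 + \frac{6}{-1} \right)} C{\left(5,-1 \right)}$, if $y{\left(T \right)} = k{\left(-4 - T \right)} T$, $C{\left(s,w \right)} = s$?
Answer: $- \frac{25}{6} \approx -4.1667$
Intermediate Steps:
$k{\left(U \right)} = \frac{-2 + U}{2 U}$
$y{\left(T \right)} = \frac{T \left(-6 - T\right)}{2 \left(-4 - T\right)}$ ($y{\left(T \right)} = \frac{-2 - \left(4 + T\right)}{2 \left(-4 - T\right)} T = \frac{-6 - T}{2 \left(-4 - T\right)} T = \frac{T \left(-6 - T\right)}{2 \left(-4 - T\right)}$)
$y{\left(5 + \frac{6}{-1} \right)} C{\left(5,-1 \right)} = \frac{\left(5 + \frac{6}{-1}\right) \left(6 + \left(5 + \frac{6}{-1}\right)\right)}{2 \left(4 + \left(5 + \frac{6}{-1}\right)\right)} 5 = \frac{\left(5 + 6 \left(-1\right)\right) \left(6 + \left(5 + 6 \left(-1\right)\right)\right)}{2 \left(4 + \left(5 + 6 \left(-1\right)\right)\right)} 5 = \frac{\left(5 - 6\right) \left(6 + \left(5 - 6\right)\right)}{2 \left(4 + \left(5 - 6\right)\right)} 5 = \frac{1}{2} \left(-1\right) \frac{1}{4 - 1} \left(6 - 1\right) 5 = \frac{1}{2} \left(-1\right) \frac{1}{3} \cdot 5 \cdot 5 = \left(- \frac{5}{6}\right) 5 = - \frac{25}{6}$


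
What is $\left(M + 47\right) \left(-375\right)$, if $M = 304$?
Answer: $-131625$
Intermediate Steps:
$\left(M + 47\right) \left(-375\right) = \left(304 + 47\right) \left(-375\right) = 351 \left(-375\right) = -131625$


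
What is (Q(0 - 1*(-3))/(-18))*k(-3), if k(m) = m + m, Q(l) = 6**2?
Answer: 12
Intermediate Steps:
Q(l) = 36
k(m) = 2*m
(Q(0 - 1*(-3))/(-18))*k(-3) = (36/(-18))*(2*(-3)) = (36*(-1/18))*(-6) = -2*(-6) = 12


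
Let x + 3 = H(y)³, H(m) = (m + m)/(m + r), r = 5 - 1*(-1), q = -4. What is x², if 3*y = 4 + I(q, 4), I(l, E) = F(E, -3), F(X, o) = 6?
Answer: 817216/117649 ≈ 6.9462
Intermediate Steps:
I(l, E) = 6
r = 6 (r = 5 + 1 = 6)
y = 10/3 (y = (4 + 6)/3 = (⅓)*10 = 10/3 ≈ 3.3333)
H(m) = 2*m/(6 + m) (H(m) = (m + m)/(m + 6) = (2*m)/(6 + m) = 2*m/(6 + m))
x = -904/343 (x = -3 + (2*(10/3)/(6 + 10/3))³ = -3 + (2*(10/3)/(28/3))³ = -3 + (2*(10/3)*(3/28))³ = -3 + (5/7)³ = -3 + 125/343 = -904/343 ≈ -2.6356)
x² = (-904/343)² = 817216/117649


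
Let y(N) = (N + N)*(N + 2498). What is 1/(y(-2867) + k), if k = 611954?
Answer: 1/2727800 ≈ 3.6660e-7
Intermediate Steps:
y(N) = 2*N*(2498 + N) (y(N) = (2*N)*(2498 + N) = 2*N*(2498 + N))
1/(y(-2867) + k) = 1/(2*(-2867)*(2498 - 2867) + 611954) = 1/(2*(-2867)*(-369) + 611954) = 1/(2115846 + 611954) = 1/2727800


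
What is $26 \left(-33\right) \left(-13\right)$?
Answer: $11154$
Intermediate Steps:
$26 \left(-33\right) \left(-13\right) = \left(-858\right) \left(-13\right) = 11154$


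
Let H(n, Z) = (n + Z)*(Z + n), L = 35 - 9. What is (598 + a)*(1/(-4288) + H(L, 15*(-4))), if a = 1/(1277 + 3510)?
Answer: 14189833067229/20526656 ≈ 6.9129e+5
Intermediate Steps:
L = 26
a = 1/4787 ≈ 0.00020890
H(n, Z) = (Z + n)**2 (H(n, Z) = (Z + n)*(Z + n) = (Z + n)**2)
(598 + a)*(1/(-4288) + H(L, 15*(-4))) = (598 + 1/4787)*(1/(-4288) + (15*(-4) + 26)**2) = 2862627*(-1/4288 + (-60 + 26)**2)/4787 = 2862627*(-1/4288 + (-34)**2)/4787 = 2862627*(-1/4288 + 1156)/4787 = (2862627/4787)*(4956927/4288) = 14189833067229/20526656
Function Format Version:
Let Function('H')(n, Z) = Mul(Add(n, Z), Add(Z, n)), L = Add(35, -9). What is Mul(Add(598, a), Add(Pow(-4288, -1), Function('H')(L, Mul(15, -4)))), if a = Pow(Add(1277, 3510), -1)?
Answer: Rational(14189833067229, 20526656) ≈ 6.9129e+5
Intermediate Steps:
L = 26
a = Rational(1, 4787) (a = Pow(4787, -1) = Rational(1, 4787) ≈ 0.00020890)
Function('H')(n, Z) = Pow(Add(Z, n), 2) (Function('H')(n, Z) = Mul(Add(Z, n), Add(Z, n)) = Pow(Add(Z, n), 2))
Mul(Add(598, a), Add(Pow(-4288, -1), Function('H')(L, Mul(15, -4)))) = Mul(Add(598, Rational(1, 4787)), Add(Pow(-4288, -1), Pow(Add(Mul(15, -4), 26), 2))) = Mul(Rational(2862627, 4787), Add(Rational(-1, 4288), Pow(Add(-60, 26), 2))) = Mul(Rational(2862627, 4787), Add(Rational(-1, 4288), Pow(-34, 2))) = Mul(Rational(2862627, 4787), Add(Rational(-1, 4288), 1156)) = Mul(Rational(2862627, 4787), Rational(4956927, 4288)) = Rational(14189833067229, 20526656)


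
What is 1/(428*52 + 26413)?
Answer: 1/48669 ≈ 2.0547e-5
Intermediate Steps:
1/(428*52 + 26413) = 1/(22256 + 26413) = 1/48669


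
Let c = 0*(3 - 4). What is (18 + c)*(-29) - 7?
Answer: -529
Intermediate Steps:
c = 0 (c = 0*(-1) = 0)
(18 + c)*(-29) - 7 = (18 + 0)*(-29) - 7 = 18*(-29) - 7 = -522 - 7 = -529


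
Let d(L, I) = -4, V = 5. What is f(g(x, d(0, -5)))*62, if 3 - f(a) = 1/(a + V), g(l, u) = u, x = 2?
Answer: 124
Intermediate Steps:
f(a) = 3 - 1/(5 + a) (f(a) = 3 - 1/(a + 5) = 3 - 1/(5 + a))
f(g(x, d(0, -5)))*62 = ((14 + 3*(-4))/(5 - 4))*62 = ((14 - 12)/1)*62 = (1*2)*62 = 2*62 = 124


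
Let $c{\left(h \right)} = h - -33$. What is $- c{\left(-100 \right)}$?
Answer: $67$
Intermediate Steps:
$c{\left(h \right)} = 33 + h$ ($c{\left(h \right)} = h + 33 = 33 + h$)
$- c{\left(-100 \right)} = - (33 - 100) = \left(-1\right) \left(-67\right) = 67$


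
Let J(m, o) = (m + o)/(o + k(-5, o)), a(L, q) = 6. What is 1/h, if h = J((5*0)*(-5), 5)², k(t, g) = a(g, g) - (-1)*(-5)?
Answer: 36/25 ≈ 1.4400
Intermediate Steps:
k(t, g) = 1 (k(t, g) = 6 - (-1)*(-5) = 6 - 1*5 = 6 - 5 = 1)
J(m, o) = (m + o)/(1 + o) (J(m, o) = (m + o)/(o + 1) = (m + o)/(1 + o))
h = 25/36 (h = (((5*0)*(-5) + 5)/(1 + 5))² = ((0*(-5) + 5)/6)² = ((0 + 5)/6)² = ((⅙)*5)² = (⅚)² = 25/36 ≈ 0.69444)
1/h = 1/(25/36) = 36/25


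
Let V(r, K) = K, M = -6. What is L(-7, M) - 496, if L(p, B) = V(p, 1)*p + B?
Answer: -509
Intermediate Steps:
L(p, B) = B + p (L(p, B) = 1*p + B = p + B = B + p)
L(-7, M) - 496 = (-6 - 7) - 496 = -13 - 496 = -509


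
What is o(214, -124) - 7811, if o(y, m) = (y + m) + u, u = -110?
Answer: -7831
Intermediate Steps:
o(y, m) = -110 + m + y (o(y, m) = (y + m) - 110 = (m + y) - 110 = -110 + m + y)
o(214, -124) - 7811 = (-110 - 124 + 214) - 7811 = -20 - 7811 = -7831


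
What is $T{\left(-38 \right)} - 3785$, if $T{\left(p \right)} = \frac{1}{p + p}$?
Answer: $- \frac{287661}{76} \approx -3785.0$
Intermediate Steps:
$T{\left(p \right)} = \frac{1}{2 p}$
$T{\left(-38 \right)} - 3785 = \frac{1}{2 \left(-38\right)} - 3785 = \frac{1}{2} \left(- \frac{1}{38}\right) - 3785 = - \frac{1}{76} - 3785 = - \frac{287661}{76}$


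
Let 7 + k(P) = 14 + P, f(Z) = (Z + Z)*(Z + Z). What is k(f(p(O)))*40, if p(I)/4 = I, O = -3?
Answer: 23320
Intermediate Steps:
p(I) = 4*I
f(Z) = 4*Z² (f(Z) = (2*Z)*(2*Z) = 4*Z²)
k(P) = 7 + P (k(P) = -7 + (14 + P) = 7 + P)
k(f(p(O)))*40 = (7 + 4*(4*(-3))²)*40 = (7 + 4*(-12)²)*40 = (7 + 4*144)*40 = (7 + 576)*40 = 583*40 = 23320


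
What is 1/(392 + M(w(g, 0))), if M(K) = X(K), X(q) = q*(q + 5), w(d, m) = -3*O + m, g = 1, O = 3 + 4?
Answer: 1/728 ≈ 0.0013736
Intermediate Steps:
O = 7
w(d, m) = -21 + m (w(d, m) = -3*7 + m = -21 + m)
X(q) = q*(5 + q)
M(K) = K*(5 + K)
1/(392 + M(w(g, 0))) = 1/(392 + (-21 + 0)*(5 + (-21 + 0))) = 1/(392 - 21*(5 - 21)) = 1/(392 - 21*(-16)) = 1/(392 + 336) = 1/728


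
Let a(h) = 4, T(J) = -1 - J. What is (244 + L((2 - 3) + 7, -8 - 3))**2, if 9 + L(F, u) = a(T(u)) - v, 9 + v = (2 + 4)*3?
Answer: 52900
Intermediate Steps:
v = 9 (v = -9 + (2 + 4)*3 = -9 + 6*3 = -9 + 18 = 9)
L(F, u) = -14 (L(F, u) = -9 + (4 - 1*9) = -9 + (4 - 9) = -9 - 5 = -14)
(244 + L((2 - 3) + 7, -8 - 3))**2 = (244 - 14)**2 = 230**2 = 52900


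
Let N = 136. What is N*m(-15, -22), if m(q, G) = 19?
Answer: 2584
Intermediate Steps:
N*m(-15, -22) = 136*19 = 2584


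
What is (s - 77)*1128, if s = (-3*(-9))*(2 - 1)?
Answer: -56400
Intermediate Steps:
s = 27 (s = 27*1 = 27)
(s - 77)*1128 = (27 - 77)*1128 = -50*1128 = -56400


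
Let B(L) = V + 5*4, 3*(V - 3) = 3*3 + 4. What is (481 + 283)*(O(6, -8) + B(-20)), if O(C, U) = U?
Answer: 44312/3 ≈ 14771.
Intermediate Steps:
V = 22/3 (V = 3 + (3*3 + 4)/3 = 3 + (9 + 4)/3 = 3 + (1/3)*13 = 3 + 13/3 = 22/3 ≈ 7.3333)
B(L) = 82/3 (B(L) = 22/3 + 5*4 = 22/3 + 20 = 82/3)
(481 + 283)*(O(6, -8) + B(-20)) = (481 + 283)*(-8 + 82/3) = 764*(58/3) = 44312/3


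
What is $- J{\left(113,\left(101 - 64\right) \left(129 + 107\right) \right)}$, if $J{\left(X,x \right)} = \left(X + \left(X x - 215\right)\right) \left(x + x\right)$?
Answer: $-17230226896$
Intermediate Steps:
$J{\left(X,x \right)} = 2 x \left(-215 + X + X x\right)$ ($J{\left(X,x \right)} = \left(X + \left(-215 + X x\right)\right) 2 x = \left(-215 + X + X x\right) 2 x = 2 x \left(-215 + X + X x\right)$)
$- J{\left(113,\left(101 - 64\right) \left(129 + 107\right) \right)} = - 2 \left(101 - 64\right) \left(129 + 107\right) \left(-215 + 113 + 113 \left(101 - 64\right) \left(129 + 107\right)\right) = - 2 \cdot 37 \cdot 236 \left(-215 + 113 + 113 \cdot 37 \cdot 236\right) = - 2 \cdot 8732 \left(-215 + 113 + 113 \cdot 8732\right) = - 2 \cdot 8732 \left(-215 + 113 + 986716\right) = - 2 \cdot 8732 \cdot 986614 = \left(-1\right) 17230226896 = -17230226896$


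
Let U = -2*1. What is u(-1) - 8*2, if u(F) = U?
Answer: -18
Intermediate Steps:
U = -2
u(F) = -2
u(-1) - 8*2 = -2 - 8*2 = -2 - 16 = -18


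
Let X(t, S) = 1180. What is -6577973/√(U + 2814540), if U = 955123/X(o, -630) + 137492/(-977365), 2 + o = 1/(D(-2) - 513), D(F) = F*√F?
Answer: -13155946*√37446381975468893019845/649383229665667 ≈ -3920.4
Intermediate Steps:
D(F) = F^(3/2)
o = -2 + 1/(-513 - 2*I*√2) (o = -2 + 1/((-2)^(3/2) - 513) = -2 + 1/(-2*I*√2 - 513) = -2 + 1/(-513 - 2*I*√2) ≈ -2.0019 + 1.0747e-5*I)
U = 186668310067/230658140 (U = 955123/1180 + 137492/(-977365) = 955123*(1/1180) + 137492*(-1/977365) = 955123/1180 - 137492/977365 = 186668310067/230658140 ≈ 809.29)
-6577973/√(U + 2814540) = -6577973/√(186668310067/230658140 + 2814540) = -6577973*2*√37446381975468893019845/649383229665667 = -13155946*√37446381975468893019845/649383229665667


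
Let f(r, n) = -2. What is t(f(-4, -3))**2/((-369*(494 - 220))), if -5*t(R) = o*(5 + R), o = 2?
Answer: -2/140425 ≈ -1.4242e-5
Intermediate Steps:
t(R) = -2 - 2*R/5 (t(R) = -2*(5 + R)/5 = -(10 + 2*R)/5 = -2 - 2*R/5)
t(f(-4, -3))**2/((-369*(494 - 220))) = (-2 - 2/5*(-2))**2/((-369*(494 - 220))) = (-2 + 4/5)**2/((-369*274)) = (-6/5)**2/(-101106) = (36/25)*(-1/101106) = -2/140425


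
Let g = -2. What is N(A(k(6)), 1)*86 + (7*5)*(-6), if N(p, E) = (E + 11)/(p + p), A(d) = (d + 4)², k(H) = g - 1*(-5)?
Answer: -9774/49 ≈ -199.47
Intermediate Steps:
k(H) = 3 (k(H) = -2 - 1*(-5) = -2 + 5 = 3)
A(d) = (4 + d)²
N(p, E) = (11 + E)/(2*p) (N(p, E) = (11 + E)/((2*p)) = (11 + E)*(1/(2*p)) = (11 + E)/(2*p))
N(A(k(6)), 1)*86 + (7*5)*(-6) = ((11 + 1)/(2*((4 + 3)²)))*86 + (7*5)*(-6) = ((½)*12/7²)*86 + 35*(-6) = ((½)*12/49)*86 - 210 = ((½)*(1/49)*12)*86 - 210 = (6/49)*86 - 210 = 516/49 - 210 = -9774/49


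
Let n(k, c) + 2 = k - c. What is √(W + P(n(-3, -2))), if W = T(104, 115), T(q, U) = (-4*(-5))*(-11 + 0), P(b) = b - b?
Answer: 2*I*√55 ≈ 14.832*I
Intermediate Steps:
n(k, c) = -2 + k - c (n(k, c) = -2 + (k - c) = -2 + k - c)
P(b) = 0
T(q, U) = -220 (T(q, U) = 20*(-11) = -220)
W = -220
√(W + P(n(-3, -2))) = √(-220 + 0) = √(-220) = 2*I*√55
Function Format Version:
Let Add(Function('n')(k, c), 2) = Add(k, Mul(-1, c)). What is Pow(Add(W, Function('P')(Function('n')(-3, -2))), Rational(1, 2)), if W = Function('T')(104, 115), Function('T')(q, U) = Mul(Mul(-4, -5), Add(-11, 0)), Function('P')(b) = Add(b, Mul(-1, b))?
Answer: Mul(2, I, Pow(55, Rational(1, 2))) ≈ Mul(14.832, I)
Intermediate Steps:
Function('n')(k, c) = Add(-2, k, Mul(-1, c)) (Function('n')(k, c) = Add(-2, Add(k, Mul(-1, c))) = Add(-2, k, Mul(-1, c)))
Function('P')(b) = 0
Function('T')(q, U) = -220 (Function('T')(q, U) = Mul(20, -11) = -220)
W = -220
Pow(Add(W, Function('P')(Function('n')(-3, -2))), Rational(1, 2)) = Pow(Add(-220, 0), Rational(1, 2)) = Pow(-220, Rational(1, 2)) = Mul(2, I, Pow(55, Rational(1, 2)))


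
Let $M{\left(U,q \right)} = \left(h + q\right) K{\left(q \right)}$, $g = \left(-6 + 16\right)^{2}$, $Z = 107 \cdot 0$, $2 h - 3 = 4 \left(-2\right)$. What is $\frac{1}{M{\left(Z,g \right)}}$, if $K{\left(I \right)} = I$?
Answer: $\frac{1}{9750} \approx 0.00010256$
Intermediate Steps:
$h = - \frac{5}{2}$ ($h = \frac{3}{2} + \frac{4 \left(-2\right)}{2} = \frac{3}{2} + \frac{1}{2} \left(-8\right) = \frac{3}{2} - 4 = - \frac{5}{2} \approx -2.5$)
$Z = 0$
$g = 100$ ($g = 10^{2} = 100$)
$M{\left(U,q \right)} = q \left(- \frac{5}{2} + q\right)$ ($M{\left(U,q \right)} = \left(- \frac{5}{2} + q\right) q = q \left(- \frac{5}{2} + q\right)$)
$\frac{1}{M{\left(Z,g \right)}} = \frac{1}{\frac{1}{2} \cdot 100 \left(-5 + 2 \cdot 100\right)} = \frac{1}{\frac{1}{2} \cdot 100 \left(-5 + 200\right)} = \frac{1}{\frac{1}{2} \cdot 100 \cdot 195} = \frac{1}{9750}$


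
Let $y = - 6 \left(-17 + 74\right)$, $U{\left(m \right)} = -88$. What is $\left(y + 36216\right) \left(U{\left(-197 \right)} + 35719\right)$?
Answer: $1278226494$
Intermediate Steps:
$y = -342$ ($y = \left(-6\right) 57 = -342$)
$\left(y + 36216\right) \left(U{\left(-197 \right)} + 35719\right) = \left(-342 + 36216\right) \left(-88 + 35719\right) = 35874 \cdot 35631 = 1278226494$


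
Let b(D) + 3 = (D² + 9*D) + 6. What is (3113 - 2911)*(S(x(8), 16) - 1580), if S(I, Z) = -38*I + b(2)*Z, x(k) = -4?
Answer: -207656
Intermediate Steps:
b(D) = 3 + D² + 9*D (b(D) = -3 + ((D² + 9*D) + 6) = -3 + (6 + D² + 9*D) = 3 + D² + 9*D)
S(I, Z) = -38*I + 25*Z (S(I, Z) = -38*I + (3 + 2² + 9*2)*Z = -38*I + (3 + 4 + 18)*Z = -38*I + 25*Z)
(3113 - 2911)*(S(x(8), 16) - 1580) = (3113 - 2911)*((-38*(-4) + 25*16) - 1580) = 202*((152 + 400) - 1580) = 202*(552 - 1580) = 202*(-1028) = -207656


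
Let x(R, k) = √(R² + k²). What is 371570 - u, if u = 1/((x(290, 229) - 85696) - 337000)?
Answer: 66389070276016446/178671771875 + √136541/178671771875 ≈ 3.7157e+5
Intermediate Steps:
u = 1/(-422696 + √136541) (u = 1/((√(290² + 229²) - 85696) - 337000) = 1/((√(84100 + 52441) - 85696) - 337000) = 1/((√136541 - 85696) - 337000) = 1/((-85696 + √136541) - 337000) = 1/(-422696 + √136541) ≈ -2.3678e-6)
371570 - u = 371570 - (-422696/178671771875 - √136541/178671771875) = 371570 + (422696/178671771875 + √136541/178671771875) = 66389070276016446/178671771875 + √136541/178671771875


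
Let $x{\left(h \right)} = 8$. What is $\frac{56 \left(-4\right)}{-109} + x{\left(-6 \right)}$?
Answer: $\frac{1096}{109} \approx 10.055$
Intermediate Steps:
$\frac{56 \left(-4\right)}{-109} + x{\left(-6 \right)} = \frac{56 \left(-4\right)}{-109} + 8 = \left(- \frac{1}{109}\right) \left(-224\right) + 8 = \frac{224}{109} + 8 = \frac{1096}{109}$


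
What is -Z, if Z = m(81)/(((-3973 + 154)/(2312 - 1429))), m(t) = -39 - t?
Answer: -35320/1273 ≈ -27.745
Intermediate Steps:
Z = 35320/1273 (Z = (-39 - 1*81)/(((-3973 + 154)/(2312 - 1429))) = (-39 - 81)/((-3819/883)) = -120/((-3819*1/883)) = -120/(-3819/883) = -120*(-883/3819) = 35320/1273 ≈ 27.745)
-Z = -1*35320/1273 = -35320/1273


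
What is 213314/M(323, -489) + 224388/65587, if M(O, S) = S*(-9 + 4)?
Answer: 14539253978/160360215 ≈ 90.666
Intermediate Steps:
M(O, S) = -5*S (M(O, S) = S*(-5) = -5*S)
213314/M(323, -489) + 224388/65587 = 213314/((-5*(-489))) + 224388/65587 = 213314/2445 + 224388*(1/65587) = 213314*(1/2445) + 224388/65587 = 213314/2445 + 224388/65587 = 14539253978/160360215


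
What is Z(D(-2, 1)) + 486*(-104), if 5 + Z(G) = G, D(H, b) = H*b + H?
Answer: -50553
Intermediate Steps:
D(H, b) = H + H*b
Z(G) = -5 + G
Z(D(-2, 1)) + 486*(-104) = (-5 - 2*(1 + 1)) + 486*(-104) = (-5 - 2*2) - 50544 = (-5 - 4) - 50544 = -9 - 50544 = -50553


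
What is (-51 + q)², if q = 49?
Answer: 4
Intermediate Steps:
(-51 + q)² = (-51 + 49)² = (-2)² = 4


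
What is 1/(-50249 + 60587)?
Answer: 1/10338 ≈ 9.6731e-5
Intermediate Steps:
1/(-50249 + 60587) = 1/10338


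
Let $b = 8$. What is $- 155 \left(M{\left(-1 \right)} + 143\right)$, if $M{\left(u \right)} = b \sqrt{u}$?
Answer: $-22165 - 1240 i \approx -22165.0 - 1240.0 i$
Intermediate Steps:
$M{\left(u \right)} = 8 \sqrt{u}$
$- 155 \left(M{\left(-1 \right)} + 143\right) = - 155 \left(8 \sqrt{-1} + 143\right) = - 155 \left(8 i + 143\right) = - 155 \left(143 + 8 i\right) = -22165 - 1240 i$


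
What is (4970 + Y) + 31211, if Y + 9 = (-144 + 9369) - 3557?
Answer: 41840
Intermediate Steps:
Y = 5659 (Y = -9 + ((-144 + 9369) - 3557) = -9 + (9225 - 3557) = -9 + 5668 = 5659)
(4970 + Y) + 31211 = (4970 + 5659) + 31211 = 10629 + 31211 = 41840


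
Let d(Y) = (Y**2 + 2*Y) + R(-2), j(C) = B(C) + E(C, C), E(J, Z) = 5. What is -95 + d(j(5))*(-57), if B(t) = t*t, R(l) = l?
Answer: -54701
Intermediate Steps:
B(t) = t**2
j(C) = 5 + C**2 (j(C) = C**2 + 5 = 5 + C**2)
d(Y) = -2 + Y**2 + 2*Y (d(Y) = (Y**2 + 2*Y) - 2 = -2 + Y**2 + 2*Y)
-95 + d(j(5))*(-57) = -95 + (-2 + (5 + 5**2)**2 + 2*(5 + 5**2))*(-57) = -95 + (-2 + (5 + 25)**2 + 2*(5 + 25))*(-57) = -95 + (-2 + 30**2 + 2*30)*(-57) = -95 + (-2 + 900 + 60)*(-57) = -95 + 958*(-57) = -95 - 54606 = -54701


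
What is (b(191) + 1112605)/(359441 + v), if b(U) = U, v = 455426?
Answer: 1112796/814867 ≈ 1.3656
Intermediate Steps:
(b(191) + 1112605)/(359441 + v) = (191 + 1112605)/(359441 + 455426) = 1112796/814867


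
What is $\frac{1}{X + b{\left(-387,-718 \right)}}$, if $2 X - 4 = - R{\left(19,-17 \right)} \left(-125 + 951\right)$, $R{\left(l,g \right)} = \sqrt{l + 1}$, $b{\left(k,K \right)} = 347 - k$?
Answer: $- \frac{184}{717421} - \frac{413 \sqrt{5}}{1434842} \approx -0.0009001$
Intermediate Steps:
$R{\left(l,g \right)} = \sqrt{1 + l}$
$X = 2 - 826 \sqrt{5}$ ($X = 2 + \frac{- \sqrt{1 + 19} \left(-125 + 951\right)}{2} = 2 + \frac{- \sqrt{20} \cdot 826}{2} = 2 + \frac{- 2 \sqrt{5} \cdot 826}{2} = 2 + \frac{\left(-1652\right) \sqrt{5}}{2} = 2 - 826 \sqrt{5} \approx -1845.0$)
$\frac{1}{X + b{\left(-387,-718 \right)}} = \frac{1}{\left(2 - 826 \sqrt{5}\right) + \left(347 - -387\right)} = \frac{1}{\left(2 - 826 \sqrt{5}\right) + \left(347 + 387\right)} = \frac{1}{\left(2 - 826 \sqrt{5}\right) + 734} = \frac{1}{736 - 826 \sqrt{5}}$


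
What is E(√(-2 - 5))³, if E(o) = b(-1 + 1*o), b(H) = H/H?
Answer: 1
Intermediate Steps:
b(H) = 1
E(o) = 1
E(√(-2 - 5))³ = 1³ = 1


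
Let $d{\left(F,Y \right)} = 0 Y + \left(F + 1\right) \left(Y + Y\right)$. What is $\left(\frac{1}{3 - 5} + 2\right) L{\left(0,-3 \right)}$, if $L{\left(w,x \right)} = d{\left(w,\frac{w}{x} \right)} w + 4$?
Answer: $6$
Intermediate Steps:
$d{\left(F,Y \right)} = 2 Y \left(1 + F\right)$ ($d{\left(F,Y \right)} = 0 + \left(1 + F\right) 2 Y = 0 + 2 Y \left(1 + F\right) = 2 Y \left(1 + F\right)$)
$L{\left(w,x \right)} = 4 + \frac{2 w^{2} \left(1 + w\right)}{x}$ ($L{\left(w,x \right)} = 2 \frac{w}{x} \left(1 + w\right) w + 4 = \frac{2 w \left(1 + w\right)}{x} w + 4 = \frac{2 w^{2} \left(1 + w\right)}{x} + 4 = 4 + \frac{2 w^{2} \left(1 + w\right)}{x}$)
$\left(\frac{1}{3 - 5} + 2\right) L{\left(0,-3 \right)} = \left(\frac{1}{3 - 5} + 2\right) \frac{2 \left(2 \left(-3\right) + 0^{2} \left(1 + 0\right)\right)}{-3} = \left(\frac{1}{-2} + 2\right) 2 \left(- \frac{1}{3}\right) \left(-6 + 0 \cdot 1\right) = \left(- \frac{1}{2} + 2\right) 2 \left(- \frac{1}{3}\right) \left(-6 + 0\right) = \frac{3 \cdot 2 \left(- \frac{1}{3}\right) \left(-6\right)}{2} = \frac{3}{2} \cdot 4 = 6$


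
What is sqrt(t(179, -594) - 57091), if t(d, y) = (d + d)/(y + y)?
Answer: I*sqrt(2238207378)/198 ≈ 238.94*I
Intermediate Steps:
t(d, y) = d/y (t(d, y) = (2*d)/((2*y)) = (2*d)*(1/(2*y)) = d/y)
sqrt(t(179, -594) - 57091) = sqrt(179/(-594) - 57091) = sqrt(179*(-1/594) - 57091) = sqrt(-179/594 - 57091) = sqrt(-33912233/594) = I*sqrt(2238207378)/198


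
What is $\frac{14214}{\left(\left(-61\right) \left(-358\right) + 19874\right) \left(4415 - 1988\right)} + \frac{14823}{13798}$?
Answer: $\frac{125066907127}{116403405096} \approx 1.0744$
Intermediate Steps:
$\frac{14214}{\left(\left(-61\right) \left(-358\right) + 19874\right) \left(4415 - 1988\right)} + \frac{14823}{13798} = \frac{14214}{\left(21838 + 19874\right) 2427} + 14823 \cdot \frac{1}{13798} = \frac{14214}{41712 \cdot 2427} + \frac{14823}{13798} = \frac{14214}{101235024} + \frac{14823}{13798} = 14214 \cdot \frac{1}{101235024} + \frac{14823}{13798} = \frac{2369}{16872504} + \frac{14823}{13798} = \frac{125066907127}{116403405096}$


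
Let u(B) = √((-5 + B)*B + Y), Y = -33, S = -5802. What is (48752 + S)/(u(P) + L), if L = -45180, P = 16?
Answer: -1940481000/2041232257 - 42950*√143/2041232257 ≈ -0.95089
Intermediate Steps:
u(B) = √(-33 + B*(-5 + B)) (u(B) = √((-5 + B)*B - 33) = √(B*(-5 + B) - 33) = √(-33 + B*(-5 + B)))
(48752 + S)/(u(P) + L) = (48752 - 5802)/(√(-33 + 16² - 5*16) - 45180) = 42950/(√(-33 + 256 - 80) - 45180) = 42950/(√143 - 45180) = 42950/(-45180 + √143)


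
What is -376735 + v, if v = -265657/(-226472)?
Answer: -85319663263/226472 ≈ -3.7673e+5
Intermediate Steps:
v = 265657/226472 (v = -265657*(-1/226472) = 265657/226472 ≈ 1.1730)
-376735 + v = -376735 + 265657/226472 = -85319663263/226472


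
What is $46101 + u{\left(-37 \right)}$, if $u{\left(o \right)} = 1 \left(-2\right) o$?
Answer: $46175$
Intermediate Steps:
$u{\left(o \right)} = - 2 o$
$46101 + u{\left(-37 \right)} = 46101 - -74 = 46101 + 74 = 46175$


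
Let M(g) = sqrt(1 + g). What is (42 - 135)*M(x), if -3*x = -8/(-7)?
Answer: -31*sqrt(273)/7 ≈ -73.172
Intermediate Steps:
x = -8/21 (x = -(-8)/(3*(-7)) = -(-8)*(-1)/(3*7) = -1/3*8/7 = -8/21 ≈ -0.38095)
(42 - 135)*M(x) = (42 - 135)*sqrt(1 - 8/21) = -31*sqrt(273)/7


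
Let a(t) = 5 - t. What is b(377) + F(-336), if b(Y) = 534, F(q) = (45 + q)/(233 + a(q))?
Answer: 306225/574 ≈ 533.49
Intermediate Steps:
F(q) = (45 + q)/(238 - q) (F(q) = (45 + q)/(233 + (5 - q)) = (45 + q)/(238 - q))
b(377) + F(-336) = 534 + (-45 - 1*(-336))/(-238 - 336) = 534 + (-45 + 336)/(-574) = 534 - 1/574*291 = 534 - 291/574 = 306225/574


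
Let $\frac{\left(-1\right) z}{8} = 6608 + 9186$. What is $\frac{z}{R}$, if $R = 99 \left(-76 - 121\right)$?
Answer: $\frac{126352}{19503} \approx 6.4786$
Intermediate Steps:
$R = -19503$ ($R = 99 \left(-197\right) = -19503$)
$z = -126352$ ($z = - 8 \left(6608 + 9186\right) = \left(-8\right) 15794 = -126352$)
$\frac{z}{R} = - \frac{126352}{-19503} = \left(-126352\right) \left(- \frac{1}{19503}\right) = \frac{126352}{19503}$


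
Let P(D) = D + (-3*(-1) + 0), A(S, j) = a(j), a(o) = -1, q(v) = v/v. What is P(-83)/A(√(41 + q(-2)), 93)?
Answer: 80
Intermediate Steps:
q(v) = 1
A(S, j) = -1
P(D) = 3 + D (P(D) = D + (3 + 0) = D + 3 = 3 + D)
P(-83)/A(√(41 + q(-2)), 93) = (3 - 83)/(-1) = -80*(-1) = 80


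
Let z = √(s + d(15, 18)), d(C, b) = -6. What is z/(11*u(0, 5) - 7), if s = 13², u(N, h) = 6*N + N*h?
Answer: -√163/7 ≈ -1.8239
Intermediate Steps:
s = 169
z = √163 (z = √(169 - 6) = √163 ≈ 12.767)
z/(11*u(0, 5) - 7) = √163/(11*(0*(6 + 5)) - 7) = √163/(11*(0*11) - 7) = √163/(11*0 - 7) = √163/(0 - 7) = √163/(-7) = √163*(-⅐) = -√163/7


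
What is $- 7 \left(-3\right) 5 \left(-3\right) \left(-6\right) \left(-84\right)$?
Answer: $-158760$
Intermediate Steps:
$- 7 \left(-3\right) 5 \left(-3\right) \left(-6\right) \left(-84\right) = - 7 \left(\left(-15\right) \left(-3\right)\right) \left(-6\right) \left(-84\right) = \left(-7\right) 45 \left(-6\right) \left(-84\right) = \left(-315\right) \left(-6\right) \left(-84\right) = 1890 \left(-84\right) = -158760$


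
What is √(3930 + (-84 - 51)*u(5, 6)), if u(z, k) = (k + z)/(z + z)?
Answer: √15126/2 ≈ 61.494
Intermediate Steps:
u(z, k) = (k + z)/(2*z) (u(z, k) = (k + z)/((2*z)) = (k + z)*(1/(2*z)) = (k + z)/(2*z))
√(3930 + (-84 - 51)*u(5, 6)) = √(3930 + (-84 - 51)*((½)*(6 + 5)/5)) = √(3930 - 135*11/(2*5)) = √(3930 - 135*11/10) = √(3930 - 297/2) = √(7563/2) = √15126/2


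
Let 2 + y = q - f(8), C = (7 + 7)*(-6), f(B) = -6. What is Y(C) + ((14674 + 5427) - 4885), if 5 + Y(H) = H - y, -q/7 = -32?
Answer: 14899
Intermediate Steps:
q = 224 (q = -7*(-32) = 224)
C = -84 (C = 14*(-6) = -84)
y = 228 (y = -2 + (224 - 1*(-6)) = -2 + (224 + 6) = -2 + 230 = 228)
Y(H) = -233 + H (Y(H) = -5 + (H - 1*228) = -5 + (H - 228) = -5 + (-228 + H) = -233 + H)
Y(C) + ((14674 + 5427) - 4885) = (-233 - 84) + ((14674 + 5427) - 4885) = -317 + (20101 - 4885) = -317 + 15216 = 14899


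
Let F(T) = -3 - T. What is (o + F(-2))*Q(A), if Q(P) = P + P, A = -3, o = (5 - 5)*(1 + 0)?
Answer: 6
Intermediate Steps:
o = 0 (o = 0*1 = 0)
Q(P) = 2*P
(o + F(-2))*Q(A) = (0 + (-3 - 1*(-2)))*(2*(-3)) = (0 + (-3 + 2))*(-6) = (0 - 1)*(-6) = -1*(-6) = 6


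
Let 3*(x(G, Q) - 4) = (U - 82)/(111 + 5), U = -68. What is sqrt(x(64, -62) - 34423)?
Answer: I*sqrt(115786966)/58 ≈ 185.52*I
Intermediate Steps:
x(G, Q) = 207/58 (x(G, Q) = 4 + ((-68 - 82)/(111 + 5))/3 = 4 + (-150/116)/3 = 4 + (-150*1/116)/3 = 4 + (1/3)*(-75/58) = 4 - 25/58 = 207/58)
sqrt(x(64, -62) - 34423) = sqrt(207/58 - 34423) = sqrt(-1996327/58) = I*sqrt(115786966)/58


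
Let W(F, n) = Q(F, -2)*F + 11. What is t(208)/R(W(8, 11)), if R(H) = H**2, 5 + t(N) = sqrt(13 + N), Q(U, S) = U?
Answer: -1/1125 + sqrt(221)/5625 ≈ 0.0017540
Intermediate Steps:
t(N) = -5 + sqrt(13 + N)
W(F, n) = 11 + F**2 (W(F, n) = F*F + 11 = F**2 + 11 = 11 + F**2)
t(208)/R(W(8, 11)) = (-5 + sqrt(13 + 208))/((11 + 8**2)**2) = (-5 + sqrt(221))/((11 + 64)**2) = (-5 + sqrt(221))/(75**2) = (-5 + sqrt(221))/5625 = (-5 + sqrt(221))*(1/5625) = -1/1125 + sqrt(221)/5625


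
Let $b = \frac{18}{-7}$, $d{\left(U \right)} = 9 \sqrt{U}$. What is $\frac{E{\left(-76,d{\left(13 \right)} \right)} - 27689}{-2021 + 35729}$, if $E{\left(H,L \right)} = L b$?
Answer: $- \frac{27689}{33708} - \frac{27 \sqrt{13}}{39326} \approx -0.82391$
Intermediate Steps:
$b = - \frac{18}{7}$ ($b = 18 \left(- \frac{1}{7}\right) = - \frac{18}{7} \approx -2.5714$)
$E{\left(H,L \right)} = - \frac{18 L}{7}$ ($E{\left(H,L \right)} = L \left(- \frac{18}{7}\right) = - \frac{18 L}{7}$)
$\frac{E{\left(-76,d{\left(13 \right)} \right)} - 27689}{-2021 + 35729} = \frac{- \frac{18 \cdot 9 \sqrt{13}}{7} - 27689}{-2021 + 35729} = \frac{- \frac{162 \sqrt{13}}{7} - 27689}{33708} = \left(-27689 - \frac{162 \sqrt{13}}{7}\right) \frac{1}{33708} = - \frac{27689}{33708} - \frac{27 \sqrt{13}}{39326}$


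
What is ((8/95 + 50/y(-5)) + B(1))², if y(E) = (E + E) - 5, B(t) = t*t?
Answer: 410881/81225 ≈ 5.0586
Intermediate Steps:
B(t) = t²
y(E) = -5 + 2*E (y(E) = 2*E - 5 = -5 + 2*E)
((8/95 + 50/y(-5)) + B(1))² = ((8/95 + 50/(-5 + 2*(-5))) + 1²)² = ((8*(1/95) + 50/(-5 - 10)) + 1)² = ((8/95 + 50/(-15)) + 1)² = ((8/95 + 50*(-1/15)) + 1)² = ((8/95 - 10/3) + 1)² = (-926/285 + 1)² = (-641/285)² = 410881/81225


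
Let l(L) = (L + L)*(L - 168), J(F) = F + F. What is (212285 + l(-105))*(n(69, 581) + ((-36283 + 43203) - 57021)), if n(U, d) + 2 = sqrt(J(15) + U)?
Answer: -13508520345 + 808845*sqrt(11) ≈ -1.3506e+10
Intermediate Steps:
J(F) = 2*F
l(L) = 2*L*(-168 + L) (l(L) = (2*L)*(-168 + L) = 2*L*(-168 + L))
n(U, d) = -2 + sqrt(30 + U) (n(U, d) = -2 + sqrt(2*15 + U) = -2 + sqrt(30 + U))
(212285 + l(-105))*(n(69, 581) + ((-36283 + 43203) - 57021)) = (212285 + 2*(-105)*(-168 - 105))*((-2 + sqrt(30 + 69)) + ((-36283 + 43203) - 57021)) = (212285 + 2*(-105)*(-273))*((-2 + sqrt(99)) + (6920 - 57021)) = (212285 + 57330)*((-2 + 3*sqrt(11)) - 50101) = 269615*(-50103 + 3*sqrt(11)) = -13508520345 + 808845*sqrt(11)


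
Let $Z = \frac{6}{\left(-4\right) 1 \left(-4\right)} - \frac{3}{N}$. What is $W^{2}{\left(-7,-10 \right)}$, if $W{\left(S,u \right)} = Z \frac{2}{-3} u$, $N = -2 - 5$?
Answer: $\frac{5625}{196} \approx 28.699$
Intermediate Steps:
$N = -7$
$Z = \frac{45}{56}$ ($Z = \frac{6}{\left(-4\right) 1 \left(-4\right)} - \frac{3}{-7} = \frac{6}{\left(-4\right) \left(-4\right)} - - \frac{3}{7} = \frac{6}{16} + \frac{3}{7} = 6 \cdot \frac{1}{16} + \frac{3}{7} = \frac{3}{8} + \frac{3}{7} = \frac{45}{56} \approx 0.80357$)
$W{\left(S,u \right)} = - \frac{15 u}{28}$ ($W{\left(S,u \right)} = \frac{45 \frac{2}{-3}}{56} u = \frac{45 \cdot 2 \left(- \frac{1}{3}\right)}{56} u = \frac{45}{56} \left(- \frac{2}{3}\right) u = - \frac{15 u}{28}$)
$W^{2}{\left(-7,-10 \right)} = \left(\left(- \frac{15}{28}\right) \left(-10\right)\right)^{2} = \left(\frac{75}{14}\right)^{2} = \frac{5625}{196}$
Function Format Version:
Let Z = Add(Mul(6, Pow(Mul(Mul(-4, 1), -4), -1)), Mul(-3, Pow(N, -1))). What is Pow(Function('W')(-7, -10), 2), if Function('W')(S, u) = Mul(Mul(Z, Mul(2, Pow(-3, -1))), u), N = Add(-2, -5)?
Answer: Rational(5625, 196) ≈ 28.699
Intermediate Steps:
N = -7
Z = Rational(45, 56) (Z = Add(Mul(6, Pow(Mul(Mul(-4, 1), -4), -1)), Mul(-3, Pow(-7, -1))) = Add(Mul(6, Pow(Mul(-4, -4), -1)), Mul(-3, Rational(-1, 7))) = Add(Mul(6, Pow(16, -1)), Rational(3, 7)) = Add(Mul(6, Rational(1, 16)), Rational(3, 7)) = Add(Rational(3, 8), Rational(3, 7)) = Rational(45, 56) ≈ 0.80357)
Function('W')(S, u) = Mul(Rational(-15, 28), u) (Function('W')(S, u) = Mul(Mul(Rational(45, 56), Mul(2, Pow(-3, -1))), u) = Mul(Mul(Rational(45, 56), Mul(2, Rational(-1, 3))), u) = Mul(Mul(Rational(45, 56), Rational(-2, 3)), u) = Mul(Rational(-15, 28), u))
Pow(Function('W')(-7, -10), 2) = Pow(Mul(Rational(-15, 28), -10), 2) = Pow(Rational(75, 14), 2) = Rational(5625, 196)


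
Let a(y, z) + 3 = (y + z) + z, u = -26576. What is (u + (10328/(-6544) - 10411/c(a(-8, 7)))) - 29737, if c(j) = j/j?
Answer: -54581523/818 ≈ -66726.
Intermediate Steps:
a(y, z) = -3 + y + 2*z (a(y, z) = -3 + ((y + z) + z) = -3 + (y + 2*z) = -3 + y + 2*z)
c(j) = 1
(u + (10328/(-6544) - 10411/c(a(-8, 7)))) - 29737 = (-26576 + (10328/(-6544) - 10411/1)) - 29737 = (-26576 + (10328*(-1/6544) - 10411*1)) - 29737 = (-26576 + (-1291/818 - 10411)) - 29737 = (-26576 - 8517489/818) - 29737 = -30256657/818 - 29737 = -54581523/818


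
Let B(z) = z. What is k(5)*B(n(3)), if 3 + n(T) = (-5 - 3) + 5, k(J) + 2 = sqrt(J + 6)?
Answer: 12 - 6*sqrt(11) ≈ -7.8997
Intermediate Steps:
k(J) = -2 + sqrt(6 + J) (k(J) = -2 + sqrt(J + 6) = -2 + sqrt(6 + J))
n(T) = -6 (n(T) = -3 + ((-5 - 3) + 5) = -3 + (-8 + 5) = -3 - 3 = -6)
k(5)*B(n(3)) = (-2 + sqrt(6 + 5))*(-6) = (-2 + sqrt(11))*(-6) = 12 - 6*sqrt(11)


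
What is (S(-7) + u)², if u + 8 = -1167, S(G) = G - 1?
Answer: 1399489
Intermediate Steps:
S(G) = -1 + G
u = -1175 (u = -8 - 1167 = -1175)
(S(-7) + u)² = ((-1 - 7) - 1175)² = (-8 - 1175)² = (-1183)² = 1399489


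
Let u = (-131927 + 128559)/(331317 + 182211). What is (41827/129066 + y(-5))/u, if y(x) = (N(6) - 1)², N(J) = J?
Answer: -69935602369/18112262 ≈ -3861.2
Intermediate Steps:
u = -421/64191 (u = -3368/513528 = -3368*1/513528 = -421/64191 ≈ -0.0065586)
y(x) = 25 (y(x) = (6 - 1)² = 5² = 25)
(41827/129066 + y(-5))/u = (41827/129066 + 25)/(-421/64191) = (41827*(1/129066) + 25)*(-64191/421) = (41827/129066 + 25)*(-64191/421) = (3268477/129066)*(-64191/421) = -69935602369/18112262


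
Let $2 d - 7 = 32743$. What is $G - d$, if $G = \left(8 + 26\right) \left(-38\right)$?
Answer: $-17667$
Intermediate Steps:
$d = 16375$ ($d = \frac{7}{2} + \frac{1}{2} \cdot 32743 = \frac{7}{2} + \frac{32743}{2} = 16375$)
$G = -1292$ ($G = 34 \left(-38\right) = -1292$)
$G - d = -1292 - 16375 = -17667$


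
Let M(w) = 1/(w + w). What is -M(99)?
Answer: -1/198 ≈ -0.0050505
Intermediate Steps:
M(w) = 1/(2*w)
-M(99) = -1/(2*99) = -1*1/198 = -1/198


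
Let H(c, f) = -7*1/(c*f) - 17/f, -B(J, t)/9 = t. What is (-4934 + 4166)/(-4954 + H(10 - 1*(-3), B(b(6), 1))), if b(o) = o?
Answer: 14976/96565 ≈ 0.15509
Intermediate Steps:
B(J, t) = -9*t
H(c, f) = -17/f - 7/(c*f) (H(c, f) = -7*1/(c*f) - 17/f = -7/(c*f) - 17/f = -17/f - 7/(c*f))
(-4934 + 4166)/(-4954 + H(10 - 1*(-3), B(b(6), 1))) = (-4934 + 4166)/(-4954 + (-7 - 17*(10 - 1*(-3)))/((10 - 1*(-3))*((-9*1)))) = -768/(-4954 + (-7 - 17*(10 + 3))/((10 + 3)*(-9))) = -768/(-4954 - ⅑*(-7 - 17*13)/13) = -768/(-4954 + (1/13)*(-⅑)*(-7 - 221)) = -768/(-4954 + (1/13)*(-⅑)*(-228)) = -768/(-4954 + 76/39) = -768/(-193130/39) = -768*(-39/193130) = 14976/96565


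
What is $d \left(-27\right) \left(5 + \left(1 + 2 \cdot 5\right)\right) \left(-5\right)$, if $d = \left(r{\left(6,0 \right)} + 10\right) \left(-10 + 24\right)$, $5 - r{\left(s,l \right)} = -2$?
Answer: $514080$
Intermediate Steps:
$r{\left(s,l \right)} = 7$ ($r{\left(s,l \right)} = 5 - -2 = 5 + 2 = 7$)
$d = 238$ ($d = \left(7 + 10\right) \left(-10 + 24\right) = 17 \cdot 14 = 238$)
$d \left(-27\right) \left(5 + \left(1 + 2 \cdot 5\right)\right) \left(-5\right) = 238 \left(-27\right) \left(5 + \left(1 + 2 \cdot 5\right)\right) \left(-5\right) = - 6426 \left(5 + \left(1 + 10\right)\right) \left(-5\right) = - 6426 \left(5 + 11\right) \left(-5\right) = - 6426 \cdot 16 \left(-5\right) = \left(-6426\right) \left(-80\right) = 514080$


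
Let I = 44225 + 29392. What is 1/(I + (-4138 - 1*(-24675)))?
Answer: 1/94154 ≈ 1.0621e-5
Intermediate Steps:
I = 73617
1/(I + (-4138 - 1*(-24675))) = 1/(73617 + (-4138 - 1*(-24675))) = 1/(73617 + (-4138 + 24675)) = 1/(73617 + 20537) = 1/94154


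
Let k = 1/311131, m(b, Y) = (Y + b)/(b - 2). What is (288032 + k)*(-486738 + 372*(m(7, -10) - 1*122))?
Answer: -238532396624297118/1555655 ≈ -1.5333e+11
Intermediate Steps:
m(b, Y) = (Y + b)/(-2 + b)
k = 1/311131 ≈ 3.2141e-6
(288032 + k)*(-486738 + 372*(m(7, -10) - 1*122)) = (288032 + 1/311131)*(-486738 + 372*((-10 + 7)/(-2 + 7) - 1*122)) = 89615684193*(-486738 + 372*(-3/5 - 122))/311131 = 89615684193*(-486738 + 372*((⅕)*(-3) - 122))/311131 = 89615684193*(-486738 + 372*(-⅗ - 122))/311131 = 89615684193*(-486738 + 372*(-613/5))/311131 = 89615684193*(-486738 - 228036/5)/311131 = (89615684193/311131)*(-2661726/5) = -238532396624297118/1555655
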